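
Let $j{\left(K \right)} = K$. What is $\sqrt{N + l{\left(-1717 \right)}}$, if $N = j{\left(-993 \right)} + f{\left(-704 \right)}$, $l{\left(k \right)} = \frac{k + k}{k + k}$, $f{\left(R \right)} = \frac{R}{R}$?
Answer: $i \sqrt{991} \approx 31.48 i$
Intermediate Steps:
$f{\left(R \right)} = 1$
$l{\left(k \right)} = 1$ ($l{\left(k \right)} = \frac{2 k}{2 k} = 2 k \frac{1}{2 k} = 1$)
$N = -992$ ($N = -993 + 1 = -992$)
$\sqrt{N + l{\left(-1717 \right)}} = \sqrt{-992 + 1} = \sqrt{-991} = i \sqrt{991}$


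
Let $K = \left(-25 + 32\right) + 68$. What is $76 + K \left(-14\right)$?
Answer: $-974$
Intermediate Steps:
$K = 75$ ($K = 7 + 68 = 75$)
$76 + K \left(-14\right) = 76 + 75 \left(-14\right) = 76 - 1050 = -974$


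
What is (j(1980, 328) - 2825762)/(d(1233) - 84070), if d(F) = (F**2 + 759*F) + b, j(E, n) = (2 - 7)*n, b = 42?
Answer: -1413701/1186054 ≈ -1.1919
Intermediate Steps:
j(E, n) = -5*n
d(F) = 42 + F**2 + 759*F (d(F) = (F**2 + 759*F) + 42 = 42 + F**2 + 759*F)
(j(1980, 328) - 2825762)/(d(1233) - 84070) = (-5*328 - 2825762)/((42 + 1233**2 + 759*1233) - 84070) = (-1640 - 2825762)/((42 + 1520289 + 935847) - 84070) = -2827402/(2456178 - 84070) = -2827402/2372108 = -2827402*1/2372108 = -1413701/1186054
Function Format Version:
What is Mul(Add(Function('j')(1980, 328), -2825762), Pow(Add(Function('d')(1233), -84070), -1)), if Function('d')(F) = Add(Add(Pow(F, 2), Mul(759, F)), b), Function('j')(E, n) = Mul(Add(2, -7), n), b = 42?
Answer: Rational(-1413701, 1186054) ≈ -1.1919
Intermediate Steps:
Function('j')(E, n) = Mul(-5, n)
Function('d')(F) = Add(42, Pow(F, 2), Mul(759, F)) (Function('d')(F) = Add(Add(Pow(F, 2), Mul(759, F)), 42) = Add(42, Pow(F, 2), Mul(759, F)))
Mul(Add(Function('j')(1980, 328), -2825762), Pow(Add(Function('d')(1233), -84070), -1)) = Mul(Add(Mul(-5, 328), -2825762), Pow(Add(Add(42, Pow(1233, 2), Mul(759, 1233)), -84070), -1)) = Mul(Add(-1640, -2825762), Pow(Add(Add(42, 1520289, 935847), -84070), -1)) = Mul(-2827402, Pow(Add(2456178, -84070), -1)) = Mul(-2827402, Pow(2372108, -1)) = Mul(-2827402, Rational(1, 2372108)) = Rational(-1413701, 1186054)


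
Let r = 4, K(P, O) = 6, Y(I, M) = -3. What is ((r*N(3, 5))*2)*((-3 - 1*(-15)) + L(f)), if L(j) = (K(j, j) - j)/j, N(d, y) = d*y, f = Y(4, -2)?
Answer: 1080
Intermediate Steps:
f = -3
L(j) = (6 - j)/j
((r*N(3, 5))*2)*((-3 - 1*(-15)) + L(f)) = ((4*(3*5))*2)*((-3 - 1*(-15)) + (6 - 1*(-3))/(-3)) = ((4*15)*2)*((-3 + 15) - (6 + 3)/3) = (60*2)*(12 - 1/3*9) = 120*(12 - 3) = 120*9 = 1080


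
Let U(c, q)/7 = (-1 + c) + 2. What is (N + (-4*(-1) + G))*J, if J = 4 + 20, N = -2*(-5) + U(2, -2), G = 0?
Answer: 840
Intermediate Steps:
U(c, q) = 7 + 7*c (U(c, q) = 7*((-1 + c) + 2) = 7*(1 + c) = 7 + 7*c)
N = 31 (N = -2*(-5) + (7 + 7*2) = 10 + (7 + 14) = 10 + 21 = 31)
J = 24
(N + (-4*(-1) + G))*J = (31 + (-4*(-1) + 0))*24 = (31 + (4 + 0))*24 = (31 + 4)*24 = 35*24 = 840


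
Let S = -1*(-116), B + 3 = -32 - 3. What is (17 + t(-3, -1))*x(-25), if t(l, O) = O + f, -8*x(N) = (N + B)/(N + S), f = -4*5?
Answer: -9/26 ≈ -0.34615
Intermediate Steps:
B = -38 (B = -3 + (-32 - 3) = -3 - 35 = -38)
S = 116
f = -20
x(N) = -(-38 + N)/(8*(116 + N)) (x(N) = -(N - 38)/(8*(N + 116)) = -(-38 + N)/(8*(116 + N)))
t(l, O) = -20 + O (t(l, O) = O - 20 = -20 + O)
(17 + t(-3, -1))*x(-25) = (17 + (-20 - 1))*((38 - 1*(-25))/(8*(116 - 25))) = (17 - 21)*((⅛)*(38 + 25)/91) = -63/(2*91) = -4*9/104 = -9/26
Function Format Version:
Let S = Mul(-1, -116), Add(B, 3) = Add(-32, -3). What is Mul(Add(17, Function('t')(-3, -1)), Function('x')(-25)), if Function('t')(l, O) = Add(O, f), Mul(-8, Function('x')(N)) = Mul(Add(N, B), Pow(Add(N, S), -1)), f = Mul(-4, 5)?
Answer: Rational(-9, 26) ≈ -0.34615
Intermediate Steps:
B = -38 (B = Add(-3, Add(-32, -3)) = Add(-3, -35) = -38)
S = 116
f = -20
Function('x')(N) = Mul(Rational(-1, 8), Pow(Add(116, N), -1), Add(-38, N)) (Function('x')(N) = Mul(Rational(-1, 8), Mul(Add(N, -38), Pow(Add(N, 116), -1))) = Mul(Rational(-1, 8), Mul(Add(-38, N), Pow(Add(116, N), -1))) = Mul(Rational(-1, 8), Mul(Pow(Add(116, N), -1), Add(-38, N))) = Mul(Rational(-1, 8), Pow(Add(116, N), -1), Add(-38, N)))
Function('t')(l, O) = Add(-20, O) (Function('t')(l, O) = Add(O, -20) = Add(-20, O))
Mul(Add(17, Function('t')(-3, -1)), Function('x')(-25)) = Mul(Add(17, Add(-20, -1)), Mul(Rational(1, 8), Pow(Add(116, -25), -1), Add(38, Mul(-1, -25)))) = Mul(Add(17, -21), Mul(Rational(1, 8), Pow(91, -1), Add(38, 25))) = Mul(-4, Mul(Rational(1, 8), Rational(1, 91), 63)) = Mul(-4, Rational(9, 104)) = Rational(-9, 26)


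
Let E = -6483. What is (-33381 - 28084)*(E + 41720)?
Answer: -2165842205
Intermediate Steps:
(-33381 - 28084)*(E + 41720) = (-33381 - 28084)*(-6483 + 41720) = -61465*35237 = -2165842205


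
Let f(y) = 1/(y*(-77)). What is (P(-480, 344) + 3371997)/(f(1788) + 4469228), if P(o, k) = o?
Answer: 464176974492/615305434127 ≈ 0.75438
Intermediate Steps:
f(y) = -1/(77*y) (f(y) = 1/(-77*y) = -1/(77*y))
(P(-480, 344) + 3371997)/(f(1788) + 4469228) = (-480 + 3371997)/(-1/77/1788 + 4469228) = 3371517/(-1/77*1/1788 + 4469228) = 3371517/(-1/137676 + 4469228) = 3371517/(615305434127/137676) = 3371517*(137676/615305434127) = 464176974492/615305434127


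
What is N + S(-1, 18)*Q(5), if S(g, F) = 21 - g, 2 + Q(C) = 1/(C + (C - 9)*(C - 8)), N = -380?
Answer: -7186/17 ≈ -422.71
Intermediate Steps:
Q(C) = -2 + 1/(C + (-9 + C)*(-8 + C)) (Q(C) = -2 + 1/(C + (C - 9)*(C - 8)) = -2 + 1/(C + (-9 + C)*(-8 + C)))
N + S(-1, 18)*Q(5) = -380 + (21 - 1*(-1))*((-143 - 2*5² + 32*5)/(72 + 5² - 16*5)) = -380 + (21 + 1)*((-143 - 2*25 + 160)/(72 + 25 - 80)) = -380 + 22*((-143 - 50 + 160)/17) = -380 + 22*((1/17)*(-33)) = -380 + 22*(-33/17) = -380 - 726/17 = -7186/17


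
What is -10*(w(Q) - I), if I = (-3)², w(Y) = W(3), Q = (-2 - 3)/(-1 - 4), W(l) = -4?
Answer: 130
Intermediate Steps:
Q = 1 (Q = -5/(-5) = -5*(-⅕) = 1)
w(Y) = -4
I = 9
-10*(w(Q) - I) = -10*(-4 - 1*9) = -10*(-4 - 9) = -10*(-13) = 130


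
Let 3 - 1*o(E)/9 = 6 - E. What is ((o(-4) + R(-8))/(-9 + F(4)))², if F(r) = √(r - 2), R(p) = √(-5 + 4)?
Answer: (63 - I)²/(9 - √2)² ≈ 68.956 - 2.1896*I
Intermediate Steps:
R(p) = I (R(p) = √(-1) = I)
F(r) = √(-2 + r)
o(E) = -27 + 9*E (o(E) = 27 - 9*(6 - E) = 27 + (-54 + 9*E) = -27 + 9*E)
((o(-4) + R(-8))/(-9 + F(4)))² = (((-27 + 9*(-4)) + I)/(-9 + √(-2 + 4)))² = (((-27 - 36) + I)/(-9 + √2))² = ((-63 + I)/(-9 + √2))² = (-63 + I)²/(-9 + √2)²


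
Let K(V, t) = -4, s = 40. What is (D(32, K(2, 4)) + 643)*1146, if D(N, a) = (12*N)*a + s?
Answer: -977538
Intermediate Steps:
D(N, a) = 40 + 12*N*a (D(N, a) = (12*N)*a + 40 = 12*N*a + 40 = 40 + 12*N*a)
(D(32, K(2, 4)) + 643)*1146 = ((40 + 12*32*(-4)) + 643)*1146 = ((40 - 1536) + 643)*1146 = (-1496 + 643)*1146 = -853*1146 = -977538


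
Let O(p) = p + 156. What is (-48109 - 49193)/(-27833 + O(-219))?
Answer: 48651/13948 ≈ 3.4880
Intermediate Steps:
O(p) = 156 + p
(-48109 - 49193)/(-27833 + O(-219)) = (-48109 - 49193)/(-27833 + (156 - 219)) = -97302/(-27833 - 63) = -97302/(-27896) = -97302*(-1/27896) = 48651/13948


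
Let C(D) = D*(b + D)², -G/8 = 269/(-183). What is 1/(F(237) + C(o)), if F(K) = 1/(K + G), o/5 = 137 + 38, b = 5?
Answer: 45523/30846384800183 ≈ 1.4758e-9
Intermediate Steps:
o = 875 (o = 5*(137 + 38) = 5*175 = 875)
G = 2152/183 (G = -2152/(-183) = -2152*(-1)/183 = -8*(-269/183) = 2152/183 ≈ 11.760)
C(D) = D*(5 + D)²
F(K) = 1/(2152/183 + K) (F(K) = 1/(K + 2152/183) = 1/(2152/183 + K))
1/(F(237) + C(o)) = 1/(183/(2152 + 183*237) + 875*(5 + 875)²) = 1/(183/(2152 + 43371) + 875*880²) = 1/(183/45523 + 875*774400) = 1/(183*(1/45523) + 677600000) = 1/(183/45523 + 677600000) = 1/(30846384800183/45523) = 45523/30846384800183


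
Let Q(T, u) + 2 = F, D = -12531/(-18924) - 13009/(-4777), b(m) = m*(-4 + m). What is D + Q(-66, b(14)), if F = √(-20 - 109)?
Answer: 41747669/30133316 + I*√129 ≈ 1.3854 + 11.358*I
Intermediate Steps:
F = I*√129 (F = √(-129) = I*√129 ≈ 11.358*I)
D = 102014301/30133316 (D = -12531*(-1/18924) - 13009*(-1/4777) = 4177/6308 + 13009/4777 = 102014301/30133316 ≈ 3.3854)
Q(T, u) = -2 + I*√129
D + Q(-66, b(14)) = 102014301/30133316 + (-2 + I*√129) = 41747669/30133316 + I*√129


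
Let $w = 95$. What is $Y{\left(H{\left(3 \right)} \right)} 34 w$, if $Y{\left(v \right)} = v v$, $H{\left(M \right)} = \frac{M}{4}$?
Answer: $\frac{14535}{8} \approx 1816.9$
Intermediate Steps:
$H{\left(M \right)} = \frac{M}{4}$ ($H{\left(M \right)} = M \frac{1}{4} = \frac{M}{4}$)
$Y{\left(v \right)} = v^{2}$
$Y{\left(H{\left(3 \right)} \right)} 34 w = \left(\frac{1}{4} \cdot 3\right)^{2} \cdot 34 \cdot 95 = \left(\frac{3}{4}\right)^{2} \cdot 34 \cdot 95 = \frac{9}{16} \cdot 34 \cdot 95 = \frac{153}{8} \cdot 95 = \frac{14535}{8}$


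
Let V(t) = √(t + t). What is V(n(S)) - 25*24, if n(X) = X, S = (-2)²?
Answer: -600 + 2*√2 ≈ -597.17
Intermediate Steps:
S = 4
V(t) = √2*√t (V(t) = √(2*t) = √2*√t)
V(n(S)) - 25*24 = √2*√4 - 25*24 = √2*2 - 600 = 2*√2 - 600 = -600 + 2*√2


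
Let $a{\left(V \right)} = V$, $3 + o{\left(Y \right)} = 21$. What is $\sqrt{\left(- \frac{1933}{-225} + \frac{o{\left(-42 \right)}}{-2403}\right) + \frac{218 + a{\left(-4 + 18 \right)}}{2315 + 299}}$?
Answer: $\frac{\sqrt{26402902528507}}{1744845} \approx 2.9449$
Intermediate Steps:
$o{\left(Y \right)} = 18$ ($o{\left(Y \right)} = -3 + 21 = 18$)
$\sqrt{\left(- \frac{1933}{-225} + \frac{o{\left(-42 \right)}}{-2403}\right) + \frac{218 + a{\left(-4 + 18 \right)}}{2315 + 299}} = \sqrt{\left(- \frac{1933}{-225} + \frac{18}{-2403}\right) + \frac{218 + \left(-4 + 18\right)}{2315 + 299}} = \sqrt{\left(\left(-1933\right) \left(- \frac{1}{225}\right) + 18 \left(- \frac{1}{2403}\right)\right) + \frac{218 + 14}{2614}} = \sqrt{\left(\frac{1933}{225} - \frac{2}{267}\right) + 232 \cdot \frac{1}{2614}} = \sqrt{\frac{171887}{20025} + \frac{116}{1307}} = \sqrt{\frac{226979209}{26172675}} = \frac{\sqrt{26402902528507}}{1744845}$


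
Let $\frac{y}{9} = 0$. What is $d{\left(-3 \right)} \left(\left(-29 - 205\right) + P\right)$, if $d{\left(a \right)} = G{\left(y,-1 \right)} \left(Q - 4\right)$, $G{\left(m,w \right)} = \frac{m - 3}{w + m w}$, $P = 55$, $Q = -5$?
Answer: $4833$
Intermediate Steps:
$y = 0$ ($y = 9 \cdot 0 = 0$)
$G{\left(m,w \right)} = \frac{-3 + m}{w + m w}$
$d{\left(a \right)} = -27$ ($d{\left(a \right)} = \frac{-3 + 0}{\left(-1\right) \left(1 + 0\right)} \left(-5 - 4\right) = \left(-1\right) 1^{-1} \left(-3\right) \left(-9\right) = \left(-1\right) 1 \left(-3\right) \left(-9\right) = 3 \left(-9\right) = -27$)
$d{\left(-3 \right)} \left(\left(-29 - 205\right) + P\right) = - 27 \left(\left(-29 - 205\right) + 55\right) = - 27 \left(-234 + 55\right) = \left(-27\right) \left(-179\right) = 4833$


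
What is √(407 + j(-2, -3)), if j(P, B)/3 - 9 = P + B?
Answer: √419 ≈ 20.469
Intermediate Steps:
j(P, B) = 27 + 3*B + 3*P (j(P, B) = 27 + 3*(P + B) = 27 + 3*(B + P) = 27 + (3*B + 3*P) = 27 + 3*B + 3*P)
√(407 + j(-2, -3)) = √(407 + (27 + 3*(-3) + 3*(-2))) = √(407 + (27 - 9 - 6)) = √(407 + 12) = √419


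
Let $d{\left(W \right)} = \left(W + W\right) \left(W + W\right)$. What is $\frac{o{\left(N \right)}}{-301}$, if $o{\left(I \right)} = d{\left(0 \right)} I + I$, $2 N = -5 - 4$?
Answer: $\frac{9}{602} \approx 0.01495$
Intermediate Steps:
$d{\left(W \right)} = 4 W^{2}$ ($d{\left(W \right)} = 2 W 2 W = 4 W^{2}$)
$N = - \frac{9}{2}$ ($N = \frac{-5 - 4}{2} = \frac{1}{2} \left(-9\right) = - \frac{9}{2} \approx -4.5$)
$o{\left(I \right)} = I$ ($o{\left(I \right)} = 4 \cdot 0^{2} I + I = 4 \cdot 0 I + I = 0 I + I = 0 + I = I$)
$\frac{o{\left(N \right)}}{-301} = - \frac{9}{2 \left(-301\right)} = \left(- \frac{9}{2}\right) \left(- \frac{1}{301}\right) = \frac{9}{602}$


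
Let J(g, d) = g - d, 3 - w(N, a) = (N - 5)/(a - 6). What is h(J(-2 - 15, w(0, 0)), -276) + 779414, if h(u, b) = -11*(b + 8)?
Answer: 782362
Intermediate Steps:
w(N, a) = 3 - (-5 + N)/(-6 + a) (w(N, a) = 3 - (N - 5)/(a - 6) = 3 - (-5 + N)/(-6 + a))
h(u, b) = -88 - 11*b (h(u, b) = -11*(8 + b) = -88 - 11*b)
h(J(-2 - 15, w(0, 0)), -276) + 779414 = (-88 - 11*(-276)) + 779414 = (-88 + 3036) + 779414 = 2948 + 779414 = 782362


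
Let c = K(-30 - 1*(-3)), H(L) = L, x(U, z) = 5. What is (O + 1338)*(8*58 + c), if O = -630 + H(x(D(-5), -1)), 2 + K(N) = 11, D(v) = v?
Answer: 337249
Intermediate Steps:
K(N) = 9 (K(N) = -2 + 11 = 9)
c = 9
O = -625 (O = -630 + 5 = -625)
(O + 1338)*(8*58 + c) = (-625 + 1338)*(8*58 + 9) = 713*(464 + 9) = 713*473 = 337249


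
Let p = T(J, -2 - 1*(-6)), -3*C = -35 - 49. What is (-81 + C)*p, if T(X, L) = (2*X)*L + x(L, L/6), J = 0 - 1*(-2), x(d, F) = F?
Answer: -2650/3 ≈ -883.33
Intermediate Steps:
J = 2 (J = 0 + 2 = 2)
T(X, L) = L/6 + 2*L*X (T(X, L) = (2*X)*L + L/6 = 2*L*X + L*(1/6) = 2*L*X + L/6 = L/6 + 2*L*X)
C = 28 (C = -(-35 - 49)/3 = -1/3*(-84) = 28)
p = 50/3 (p = (-2 - 1*(-6))*(1 + 12*2)/6 = (-2 + 6)*(1 + 24)/6 = (1/6)*4*25 = 50/3 ≈ 16.667)
(-81 + C)*p = (-81 + 28)*(50/3) = -53*50/3 = -2650/3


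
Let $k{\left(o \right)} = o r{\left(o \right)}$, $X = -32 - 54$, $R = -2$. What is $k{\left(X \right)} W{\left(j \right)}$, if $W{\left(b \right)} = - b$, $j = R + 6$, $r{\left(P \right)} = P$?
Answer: $-29584$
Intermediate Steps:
$X = -86$ ($X = -32 - 54 = -86$)
$k{\left(o \right)} = o^{2}$ ($k{\left(o \right)} = o o = o^{2}$)
$j = 4$ ($j = -2 + 6 = 4$)
$k{\left(X \right)} W{\left(j \right)} = \left(-86\right)^{2} \left(\left(-1\right) 4\right) = 7396 \left(-4\right) = -29584$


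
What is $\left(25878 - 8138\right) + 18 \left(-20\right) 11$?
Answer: $13780$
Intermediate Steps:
$\left(25878 - 8138\right) + 18 \left(-20\right) 11 = 17740 - 3960 = 13780$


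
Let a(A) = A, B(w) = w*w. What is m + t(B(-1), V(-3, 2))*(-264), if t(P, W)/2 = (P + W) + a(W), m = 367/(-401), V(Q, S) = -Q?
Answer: -1482463/401 ≈ -3696.9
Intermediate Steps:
B(w) = w**2
m = -367/401 (m = 367*(-1/401) = -367/401 ≈ -0.91521)
t(P, W) = 2*P + 4*W (t(P, W) = 2*((P + W) + W) = 2*(P + 2*W) = 2*P + 4*W)
m + t(B(-1), V(-3, 2))*(-264) = -367/401 + (2*(-1)**2 + 4*(-1*(-3)))*(-264) = -367/401 + (2*1 + 4*3)*(-264) = -367/401 + (2 + 12)*(-264) = -367/401 + 14*(-264) = -367/401 - 3696 = -1482463/401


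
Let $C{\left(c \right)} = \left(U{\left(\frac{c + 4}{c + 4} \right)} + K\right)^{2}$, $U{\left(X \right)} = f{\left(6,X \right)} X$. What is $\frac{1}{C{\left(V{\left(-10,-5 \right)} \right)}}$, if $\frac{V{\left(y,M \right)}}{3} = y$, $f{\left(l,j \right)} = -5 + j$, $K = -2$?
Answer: $\frac{1}{36} \approx 0.027778$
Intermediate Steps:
$U{\left(X \right)} = X \left(-5 + X\right)$ ($U{\left(X \right)} = \left(-5 + X\right) X = X \left(-5 + X\right)$)
$V{\left(y,M \right)} = 3 y$
$C{\left(c \right)} = 36$ ($C{\left(c \right)} = \left(\frac{c + 4}{c + 4} \left(-5 + \frac{c + 4}{c + 4}\right) - 2\right)^{2} = \left(\frac{4 + c}{4 + c} \left(-5 + \frac{4 + c}{4 + c}\right) - 2\right)^{2} = \left(1 \left(-5 + 1\right) - 2\right)^{2} = \left(1 \left(-4\right) - 2\right)^{2} = \left(-4 - 2\right)^{2} = \left(-6\right)^{2} = 36$)
$\frac{1}{C{\left(V{\left(-10,-5 \right)} \right)}} = \frac{1}{36}$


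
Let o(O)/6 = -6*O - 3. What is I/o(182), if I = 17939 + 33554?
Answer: -51493/6570 ≈ -7.8376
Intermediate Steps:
o(O) = -18 - 36*O (o(O) = 6*(-6*O - 3) = 6*(-3 - 6*O) = -18 - 36*O)
I = 51493
I/o(182) = 51493/(-18 - 36*182) = 51493/(-18 - 6552) = 51493/(-6570) = 51493*(-1/6570) = -51493/6570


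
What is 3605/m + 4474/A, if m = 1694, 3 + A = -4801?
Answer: 173919/145321 ≈ 1.1968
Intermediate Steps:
A = -4804 (A = -3 - 4801 = -4804)
3605/m + 4474/A = 3605/1694 + 4474/(-4804) = 3605*(1/1694) + 4474*(-1/4804) = 515/242 - 2237/2402 = 173919/145321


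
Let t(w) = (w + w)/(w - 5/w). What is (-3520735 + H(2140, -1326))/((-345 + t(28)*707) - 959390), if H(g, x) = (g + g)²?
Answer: -1280820115/82947221 ≈ -15.441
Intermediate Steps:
t(w) = 2*w/(w - 5/w) (t(w) = (2*w)/(w - 5/w) = 2*w/(w - 5/w))
H(g, x) = 4*g² (H(g, x) = (2*g)² = 4*g²)
(-3520735 + H(2140, -1326))/((-345 + t(28)*707) - 959390) = (-3520735 + 4*2140²)/((-345 + (2*28²/(-5 + 28²))*707) - 959390) = (-3520735 + 4*4579600)/((-345 + (2*784/(-5 + 784))*707) - 959390) = (-3520735 + 18318400)/((-345 + (2*784/779)*707) - 959390) = 14797665/((-345 + (2*784*(1/779))*707) - 959390) = 14797665/((-345 + (1568/779)*707) - 959390) = 14797665/((-345 + 1108576/779) - 959390) = 14797665/(839821/779 - 959390) = 14797665/(-746524989/779) = 14797665*(-779/746524989) = -1280820115/82947221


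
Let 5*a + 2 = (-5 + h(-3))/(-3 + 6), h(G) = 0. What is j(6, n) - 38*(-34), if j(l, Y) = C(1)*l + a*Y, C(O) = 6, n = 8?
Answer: 19832/15 ≈ 1322.1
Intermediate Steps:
a = -11/15 (a = -⅖ + ((-5 + 0)/(-3 + 6))/5 = -⅖ + (-5/3)/5 = -⅖ + (-5*⅓)/5 = -⅖ + (⅕)*(-5/3) = -⅖ - ⅓ = -11/15 ≈ -0.73333)
j(l, Y) = 6*l - 11*Y/15
j(6, n) - 38*(-34) = (6*6 - 11/15*8) - 38*(-34) = (36 - 88/15) + 1292 = 452/15 + 1292 = 19832/15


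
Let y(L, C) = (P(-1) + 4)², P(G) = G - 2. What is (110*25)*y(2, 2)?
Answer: 2750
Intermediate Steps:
P(G) = -2 + G
y(L, C) = 1 (y(L, C) = ((-2 - 1) + 4)² = (-3 + 4)² = 1² = 1)
(110*25)*y(2, 2) = (110*25)*1 = 2750*1 = 2750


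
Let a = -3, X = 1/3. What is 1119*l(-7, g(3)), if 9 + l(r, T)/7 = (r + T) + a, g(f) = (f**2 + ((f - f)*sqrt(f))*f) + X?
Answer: -75719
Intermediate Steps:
X = 1/3 (X = 1*(1/3) = 1/3 ≈ 0.33333)
g(f) = 1/3 + f**2 (g(f) = (f**2 + ((f - f)*sqrt(f))*f) + 1/3 = (f**2 + (0*sqrt(f))*f) + 1/3 = (f**2 + 0*f) + 1/3 = (f**2 + 0) + 1/3 = f**2 + 1/3 = 1/3 + f**2)
l(r, T) = -84 + 7*T + 7*r (l(r, T) = -63 + 7*((r + T) - 3) = -63 + 7*((T + r) - 3) = -63 + 7*(-3 + T + r) = -63 + (-21 + 7*T + 7*r) = -84 + 7*T + 7*r)
1119*l(-7, g(3)) = 1119*(-84 + 7*(1/3 + 3**2) + 7*(-7)) = 1119*(-84 + 7*(1/3 + 9) - 49) = 1119*(-84 + 7*(28/3) - 49) = 1119*(-84 + 196/3 - 49) = 1119*(-203/3) = -75719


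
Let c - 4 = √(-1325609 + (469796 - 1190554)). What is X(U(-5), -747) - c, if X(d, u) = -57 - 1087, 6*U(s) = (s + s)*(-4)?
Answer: -1148 - I*√2046367 ≈ -1148.0 - 1430.5*I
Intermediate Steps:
U(s) = -4*s/3 (U(s) = ((s + s)*(-4))/6 = ((2*s)*(-4))/6 = (-8*s)/6 = -4*s/3)
c = 4 + I*√2046367 (c = 4 + √(-1325609 + (469796 - 1190554)) = 4 + √(-1325609 - 720758) = 4 + √(-2046367) = 4 + I*√2046367 ≈ 4.0 + 1430.5*I)
X(d, u) = -1144
X(U(-5), -747) - c = -1144 - (4 + I*√2046367) = -1144 + (-4 - I*√2046367) = -1148 - I*√2046367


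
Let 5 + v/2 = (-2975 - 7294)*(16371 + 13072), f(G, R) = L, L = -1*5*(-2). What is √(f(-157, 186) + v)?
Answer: 3*I*√67188926 ≈ 24591.0*I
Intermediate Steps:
L = 10 (L = -5*(-2) = 10)
f(G, R) = 10
v = -604700344 (v = -10 + 2*((-2975 - 7294)*(16371 + 13072)) = -10 + 2*(-10269*29443) = -10 + 2*(-302350167) = -10 - 604700334 = -604700344)
√(f(-157, 186) + v) = √(10 - 604700344) = √(-604700334) = 3*I*√67188926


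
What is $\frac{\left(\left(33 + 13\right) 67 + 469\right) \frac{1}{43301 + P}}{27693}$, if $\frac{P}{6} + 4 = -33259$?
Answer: $- \frac{3551}{4327778961} \approx -8.2051 \cdot 10^{-7}$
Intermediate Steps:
$P = -199578$ ($P = -24 + 6 \left(-33259\right) = -24 - 199554 = -199578$)
$\frac{\left(\left(33 + 13\right) 67 + 469\right) \frac{1}{43301 + P}}{27693} = \frac{\left(\left(33 + 13\right) 67 + 469\right) \frac{1}{43301 - 199578}}{27693} = \frac{46 \cdot 67 + 469}{-156277} \cdot \frac{1}{27693} = \left(3082 + 469\right) \left(- \frac{1}{156277}\right) \frac{1}{27693} = 3551 \left(- \frac{1}{156277}\right) \frac{1}{27693} = \left(- \frac{3551}{156277}\right) \frac{1}{27693} = - \frac{3551}{4327778961}$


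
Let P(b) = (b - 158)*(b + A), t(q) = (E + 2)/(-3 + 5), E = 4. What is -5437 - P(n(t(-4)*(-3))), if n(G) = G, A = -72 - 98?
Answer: -35330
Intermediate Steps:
A = -170
t(q) = 3 (t(q) = (4 + 2)/(-3 + 5) = 6/2 = 6*(½) = 3)
P(b) = (-170 + b)*(-158 + b) (P(b) = (b - 158)*(b - 170) = (-158 + b)*(-170 + b) = (-170 + b)*(-158 + b))
-5437 - P(n(t(-4)*(-3))) = -5437 - (26860 + (3*(-3))² - 984*(-3)) = -5437 - (26860 + (-9)² - 328*(-9)) = -5437 - (26860 + 81 + 2952) = -5437 - 1*29893 = -5437 - 29893 = -35330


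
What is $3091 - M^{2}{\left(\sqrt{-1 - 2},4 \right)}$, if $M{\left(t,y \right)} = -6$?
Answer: $3055$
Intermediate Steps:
$3091 - M^{2}{\left(\sqrt{-1 - 2},4 \right)} = 3091 - \left(-6\right)^{2} = 3091 - 36 = 3055$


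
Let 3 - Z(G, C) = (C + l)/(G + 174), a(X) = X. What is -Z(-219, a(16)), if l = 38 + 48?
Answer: -79/15 ≈ -5.2667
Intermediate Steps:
l = 86
Z(G, C) = 3 - (86 + C)/(174 + G) (Z(G, C) = 3 - (C + 86)/(G + 174) = 3 - (86 + C)/(174 + G))
-Z(-219, a(16)) = -(436 - 1*16 + 3*(-219))/(174 - 219) = -(436 - 16 - 657)/(-45) = -(-1)*(-237)/45 = -1*79/15 = -79/15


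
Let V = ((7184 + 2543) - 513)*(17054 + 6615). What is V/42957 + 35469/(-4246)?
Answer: 924470219003/182395422 ≈ 5068.5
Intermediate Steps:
V = 218086166 (V = (9727 - 513)*23669 = 9214*23669 = 218086166)
V/42957 + 35469/(-4246) = 218086166/42957 + 35469/(-4246) = 218086166*(1/42957) + 35469*(-1/4246) = 218086166/42957 - 35469/4246 = 924470219003/182395422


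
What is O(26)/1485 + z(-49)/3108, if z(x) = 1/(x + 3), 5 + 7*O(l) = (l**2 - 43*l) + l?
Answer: -2866663/70769160 ≈ -0.040507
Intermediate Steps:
O(l) = -5/7 - 6*l + l**2/7 (O(l) = -5/7 + ((l**2 - 43*l) + l)/7 = -5/7 + (l**2 - 42*l)/7 = -5/7 + (-6*l + l**2/7) = -5/7 - 6*l + l**2/7)
z(x) = 1/(3 + x)
O(26)/1485 + z(-49)/3108 = (-5/7 - 6*26 + (1/7)*26**2)/1485 + 1/((3 - 49)*3108) = (-5/7 - 156 + (1/7)*676)*(1/1485) + (1/3108)/(-46) = (-5/7 - 156 + 676/7)*(1/1485) - 1/46*1/3108 = -421/7*1/1485 - 1/142968 = -421/10395 - 1/142968 = -2866663/70769160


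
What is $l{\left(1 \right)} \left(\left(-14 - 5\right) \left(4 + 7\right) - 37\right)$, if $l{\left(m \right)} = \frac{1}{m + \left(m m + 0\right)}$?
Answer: $-123$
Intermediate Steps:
$l{\left(m \right)} = \frac{1}{m + m^{2}}$ ($l{\left(m \right)} = \frac{1}{m + \left(m^{2} + 0\right)} = \frac{1}{m + m^{2}}$)
$l{\left(1 \right)} \left(\left(-14 - 5\right) \left(4 + 7\right) - 37\right) = \frac{1}{1 \left(1 + 1\right)} \left(\left(-14 - 5\right) \left(4 + 7\right) - 37\right) = 1 \cdot \frac{1}{2} \left(\left(-19\right) 11 - 37\right) = 1 \cdot \frac{1}{2} \left(-209 - 37\right) = \frac{1}{2} \left(-246\right) = -123$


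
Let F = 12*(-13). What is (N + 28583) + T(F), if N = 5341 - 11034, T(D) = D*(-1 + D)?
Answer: 47382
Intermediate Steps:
F = -156
N = -5693
(N + 28583) + T(F) = (-5693 + 28583) - 156*(-1 - 156) = 22890 - 156*(-157) = 22890 + 24492 = 47382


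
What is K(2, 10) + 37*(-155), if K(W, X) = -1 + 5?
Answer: -5731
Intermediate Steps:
K(W, X) = 4
K(2, 10) + 37*(-155) = 4 + 37*(-155) = 4 - 5735 = -5731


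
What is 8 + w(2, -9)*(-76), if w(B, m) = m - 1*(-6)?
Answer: 236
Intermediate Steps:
w(B, m) = 6 + m (w(B, m) = m + 6 = 6 + m)
8 + w(2, -9)*(-76) = 8 + (6 - 9)*(-76) = 8 - 3*(-76) = 8 + 228 = 236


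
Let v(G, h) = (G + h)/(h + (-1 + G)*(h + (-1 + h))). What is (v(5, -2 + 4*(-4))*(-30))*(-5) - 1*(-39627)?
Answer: 3290016/83 ≈ 39639.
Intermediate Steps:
v(G, h) = (G + h)/(h + (-1 + G)*(-1 + 2*h))
(v(5, -2 + 4*(-4))*(-30))*(-5) - 1*(-39627) = (((5 + (-2 + 4*(-4)))/(1 - 1*5 - (-2 + 4*(-4)) + 2*5*(-2 + 4*(-4))))*(-30))*(-5) - 1*(-39627) = (((5 + (-2 - 16))/(1 - 5 - (-2 - 16) + 2*5*(-2 - 16)))*(-30))*(-5) + 39627 = (((5 - 18)/(1 - 5 - 1*(-18) + 2*5*(-18)))*(-30))*(-5) + 39627 = ((-13/(1 - 5 + 18 - 180))*(-30))*(-5) + 39627 = ((-13/(-166))*(-30))*(-5) + 39627 = (-1/166*(-13)*(-30))*(-5) + 39627 = ((13/166)*(-30))*(-5) + 39627 = -195/83*(-5) + 39627 = 975/83 + 39627 = 3290016/83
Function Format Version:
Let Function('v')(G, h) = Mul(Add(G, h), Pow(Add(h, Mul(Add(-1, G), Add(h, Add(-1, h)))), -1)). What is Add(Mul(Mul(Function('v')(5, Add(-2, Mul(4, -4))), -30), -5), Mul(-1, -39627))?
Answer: Rational(3290016, 83) ≈ 39639.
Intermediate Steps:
Function('v')(G, h) = Mul(Pow(Add(h, Mul(Add(-1, G), Add(-1, Mul(2, h)))), -1), Add(G, h)) (Function('v')(G, h) = Mul(Add(G, h), Pow(Add(h, Mul(Add(-1, G), Add(-1, Mul(2, h)))), -1)) = Mul(Pow(Add(h, Mul(Add(-1, G), Add(-1, Mul(2, h)))), -1), Add(G, h)))
Add(Mul(Mul(Function('v')(5, Add(-2, Mul(4, -4))), -30), -5), Mul(-1, -39627)) = Add(Mul(Mul(Mul(Pow(Add(1, Mul(-1, 5), Mul(-1, Add(-2, Mul(4, -4))), Mul(2, 5, Add(-2, Mul(4, -4)))), -1), Add(5, Add(-2, Mul(4, -4)))), -30), -5), Mul(-1, -39627)) = Add(Mul(Mul(Mul(Pow(Add(1, -5, Mul(-1, Add(-2, -16)), Mul(2, 5, Add(-2, -16))), -1), Add(5, Add(-2, -16))), -30), -5), 39627) = Add(Mul(Mul(Mul(Pow(Add(1, -5, Mul(-1, -18), Mul(2, 5, -18)), -1), Add(5, -18)), -30), -5), 39627) = Add(Mul(Mul(Mul(Pow(Add(1, -5, 18, -180), -1), -13), -30), -5), 39627) = Add(Mul(Mul(Mul(Pow(-166, -1), -13), -30), -5), 39627) = Add(Mul(Mul(Mul(Rational(-1, 166), -13), -30), -5), 39627) = Add(Mul(Mul(Rational(13, 166), -30), -5), 39627) = Add(Mul(Rational(-195, 83), -5), 39627) = Add(Rational(975, 83), 39627) = Rational(3290016, 83)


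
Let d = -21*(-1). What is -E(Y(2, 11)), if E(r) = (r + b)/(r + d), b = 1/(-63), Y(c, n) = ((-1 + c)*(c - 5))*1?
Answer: 95/567 ≈ 0.16755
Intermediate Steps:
Y(c, n) = (-1 + c)*(-5 + c) (Y(c, n) = ((-1 + c)*(-5 + c))*1 = (-1 + c)*(-5 + c))
d = 21
b = -1/63 ≈ -0.015873
E(r) = (-1/63 + r)/(21 + r) (E(r) = (r - 1/63)/(r + 21) = (-1/63 + r)/(21 + r))
-E(Y(2, 11)) = -(-1/63 + (5 + 2**2 - 6*2))/(21 + (5 + 2**2 - 6*2)) = -(-1/63 + (5 + 4 - 12))/(21 + (5 + 4 - 12)) = -(-1/63 - 3)/(21 - 3) = -(-190)/(18*63) = -1*(-95/567) = 95/567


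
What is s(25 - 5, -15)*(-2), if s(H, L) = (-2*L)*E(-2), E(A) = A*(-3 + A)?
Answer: -600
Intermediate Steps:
s(H, L) = -20*L (s(H, L) = (-2*L)*(-2*(-3 - 2)) = (-2*L)*(-2*(-5)) = -2*L*10 = -20*L)
s(25 - 5, -15)*(-2) = -20*(-15)*(-2) = 300*(-2) = -600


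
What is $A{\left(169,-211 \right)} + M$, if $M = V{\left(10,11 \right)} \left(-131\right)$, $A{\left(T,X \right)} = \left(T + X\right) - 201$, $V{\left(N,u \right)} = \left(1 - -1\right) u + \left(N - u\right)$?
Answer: $-2994$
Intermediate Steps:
$V{\left(N,u \right)} = N + u$ ($V{\left(N,u \right)} = \left(1 + 1\right) u + \left(N - u\right) = 2 u + \left(N - u\right) = N + u$)
$A{\left(T,X \right)} = -201 + T + X$
$M = -2751$ ($M = \left(10 + 11\right) \left(-131\right) = 21 \left(-131\right) = -2751$)
$A{\left(169,-211 \right)} + M = \left(-201 + 169 - 211\right) - 2751 = -243 - 2751 = -2994$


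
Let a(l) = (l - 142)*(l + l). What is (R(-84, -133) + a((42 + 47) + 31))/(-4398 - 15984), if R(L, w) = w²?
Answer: -12409/20382 ≈ -0.60882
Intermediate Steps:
a(l) = 2*l*(-142 + l) (a(l) = (-142 + l)*(2*l) = 2*l*(-142 + l))
(R(-84, -133) + a((42 + 47) + 31))/(-4398 - 15984) = ((-133)² + 2*((42 + 47) + 31)*(-142 + ((42 + 47) + 31)))/(-4398 - 15984) = (17689 + 2*(89 + 31)*(-142 + (89 + 31)))/(-20382) = (17689 + 2*120*(-142 + 120))*(-1/20382) = (17689 + 2*120*(-22))*(-1/20382) = (17689 - 5280)*(-1/20382) = 12409*(-1/20382) = -12409/20382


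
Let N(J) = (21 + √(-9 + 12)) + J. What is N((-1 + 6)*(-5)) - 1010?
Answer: -1014 + √3 ≈ -1012.3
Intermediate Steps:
N(J) = 21 + J + √3 (N(J) = (21 + √3) + J = 21 + J + √3)
N((-1 + 6)*(-5)) - 1010 = (21 + (-1 + 6)*(-5) + √3) - 1010 = (21 + 5*(-5) + √3) - 1010 = (21 - 25 + √3) - 1010 = (-4 + √3) - 1010 = -1014 + √3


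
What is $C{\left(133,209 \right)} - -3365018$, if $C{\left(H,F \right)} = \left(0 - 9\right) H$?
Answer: $3363821$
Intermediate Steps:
$C{\left(H,F \right)} = - 9 H$
$C{\left(133,209 \right)} - -3365018 = \left(-9\right) 133 - -3365018 = -1197 + 3365018 = 3363821$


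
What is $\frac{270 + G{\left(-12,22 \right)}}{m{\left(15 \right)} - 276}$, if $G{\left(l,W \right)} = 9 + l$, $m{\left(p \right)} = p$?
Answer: $- \frac{89}{87} \approx -1.023$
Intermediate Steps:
$\frac{270 + G{\left(-12,22 \right)}}{m{\left(15 \right)} - 276} = \frac{270 + \left(9 - 12\right)}{15 - 276} = \frac{270 - 3}{-261} = 267 \left(- \frac{1}{261}\right) = - \frac{89}{87}$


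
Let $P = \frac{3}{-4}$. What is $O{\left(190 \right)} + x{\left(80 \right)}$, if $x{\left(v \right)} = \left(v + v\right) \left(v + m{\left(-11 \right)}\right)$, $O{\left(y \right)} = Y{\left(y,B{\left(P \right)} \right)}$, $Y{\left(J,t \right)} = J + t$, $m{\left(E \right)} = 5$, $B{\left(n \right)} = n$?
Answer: $\frac{55157}{4} \approx 13789.0$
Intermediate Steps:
$P = - \frac{3}{4}$ ($P = 3 \left(- \frac{1}{4}\right) = - \frac{3}{4} \approx -0.75$)
$O{\left(y \right)} = - \frac{3}{4} + y$ ($O{\left(y \right)} = y - \frac{3}{4} = - \frac{3}{4} + y$)
$x{\left(v \right)} = 2 v \left(5 + v\right)$ ($x{\left(v \right)} = \left(v + v\right) \left(v + 5\right) = 2 v \left(5 + v\right)$)
$O{\left(190 \right)} + x{\left(80 \right)} = \left(- \frac{3}{4} + 190\right) + 2 \cdot 80 \left(5 + 80\right) = \frac{757}{4} + 2 \cdot 80 \cdot 85 = \frac{757}{4} + 13600 = \frac{55157}{4}$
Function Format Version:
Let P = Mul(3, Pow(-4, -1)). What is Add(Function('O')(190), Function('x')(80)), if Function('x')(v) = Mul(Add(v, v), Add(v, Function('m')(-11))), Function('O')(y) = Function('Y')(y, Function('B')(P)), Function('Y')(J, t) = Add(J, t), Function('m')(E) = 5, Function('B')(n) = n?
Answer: Rational(55157, 4) ≈ 13789.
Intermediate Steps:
P = Rational(-3, 4) (P = Mul(3, Rational(-1, 4)) = Rational(-3, 4) ≈ -0.75000)
Function('O')(y) = Add(Rational(-3, 4), y) (Function('O')(y) = Add(y, Rational(-3, 4)) = Add(Rational(-3, 4), y))
Function('x')(v) = Mul(2, v, Add(5, v)) (Function('x')(v) = Mul(Add(v, v), Add(v, 5)) = Mul(Mul(2, v), Add(5, v)) = Mul(2, v, Add(5, v)))
Add(Function('O')(190), Function('x')(80)) = Add(Add(Rational(-3, 4), 190), Mul(2, 80, Add(5, 80))) = Add(Rational(757, 4), Mul(2, 80, 85)) = Add(Rational(757, 4), 13600) = Rational(55157, 4)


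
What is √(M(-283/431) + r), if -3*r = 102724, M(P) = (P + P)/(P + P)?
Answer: I*√308163/3 ≈ 185.04*I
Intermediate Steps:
M(P) = 1 (M(P) = (2*P)/((2*P)) = (2*P)*(1/(2*P)) = 1)
r = -102724/3 (r = -⅓*102724 = -102724/3 ≈ -34241.)
√(M(-283/431) + r) = √(1 - 102724/3) = √(-102721/3) = I*√308163/3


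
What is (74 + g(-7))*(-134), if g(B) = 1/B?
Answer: -69278/7 ≈ -9896.9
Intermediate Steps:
(74 + g(-7))*(-134) = (74 + 1/(-7))*(-134) = (74 - 1/7)*(-134) = (517/7)*(-134) = -69278/7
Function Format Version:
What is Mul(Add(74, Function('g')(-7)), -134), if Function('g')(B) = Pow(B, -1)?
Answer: Rational(-69278, 7) ≈ -9896.9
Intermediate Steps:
Mul(Add(74, Function('g')(-7)), -134) = Mul(Add(74, Pow(-7, -1)), -134) = Mul(Add(74, Rational(-1, 7)), -134) = Mul(Rational(517, 7), -134) = Rational(-69278, 7)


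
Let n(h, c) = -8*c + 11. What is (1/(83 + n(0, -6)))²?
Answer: 1/20164 ≈ 4.9593e-5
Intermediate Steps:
n(h, c) = 11 - 8*c
(1/(83 + n(0, -6)))² = (1/(83 + (11 - 8*(-6))))² = (1/(83 + (11 + 48)))² = (1/(83 + 59))² = (1/142)² = 1/20164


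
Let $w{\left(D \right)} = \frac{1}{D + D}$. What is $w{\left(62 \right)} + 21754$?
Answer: $\frac{2697497}{124} \approx 21754.0$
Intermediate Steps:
$w{\left(D \right)} = \frac{1}{2 D}$
$w{\left(62 \right)} + 21754 = \frac{1}{2 \cdot 62} + 21754 = \frac{1}{2} \cdot \frac{1}{62} + 21754 = \frac{1}{124} + 21754 = \frac{2697497}{124}$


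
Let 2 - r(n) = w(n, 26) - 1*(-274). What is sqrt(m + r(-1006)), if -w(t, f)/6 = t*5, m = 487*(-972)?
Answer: 2*I*sqrt(125954) ≈ 709.8*I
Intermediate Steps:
m = -473364
w(t, f) = -30*t (w(t, f) = -6*t*5 = -30*t)
r(n) = -272 + 30*n (r(n) = 2 - (-30*n - 1*(-274)) = 2 - (-30*n + 274) = 2 - (274 - 30*n) = 2 + (-274 + 30*n) = -272 + 30*n)
sqrt(m + r(-1006)) = sqrt(-473364 + (-272 + 30*(-1006))) = sqrt(-473364 + (-272 - 30180)) = sqrt(-473364 - 30452) = sqrt(-503816) = 2*I*sqrt(125954)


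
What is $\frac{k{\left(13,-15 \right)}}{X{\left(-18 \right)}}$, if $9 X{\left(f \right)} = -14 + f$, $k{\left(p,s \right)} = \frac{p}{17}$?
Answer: $- \frac{117}{544} \approx -0.21507$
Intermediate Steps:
$k{\left(p,s \right)} = \frac{p}{17}$ ($k{\left(p,s \right)} = p \frac{1}{17} = \frac{p}{17}$)
$X{\left(f \right)} = - \frac{14}{9} + \frac{f}{9}$ ($X{\left(f \right)} = \frac{-14 + f}{9} = - \frac{14}{9} + \frac{f}{9}$)
$\frac{k{\left(13,-15 \right)}}{X{\left(-18 \right)}} = \frac{\frac{1}{17} \cdot 13}{- \frac{14}{9} + \frac{1}{9} \left(-18\right)} = \frac{13}{17 \left(- \frac{14}{9} - 2\right)} = \frac{13}{17 \left(- \frac{32}{9}\right)} = \frac{13}{17} \left(- \frac{9}{32}\right) = - \frac{117}{544}$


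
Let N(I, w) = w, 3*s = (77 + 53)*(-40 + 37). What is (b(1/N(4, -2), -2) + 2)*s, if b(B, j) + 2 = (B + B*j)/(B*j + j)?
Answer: 65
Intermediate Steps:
s = -130 (s = ((77 + 53)*(-40 + 37))/3 = (130*(-3))/3 = (1/3)*(-390) = -130)
b(B, j) = -2 + (B + B*j)/(j + B*j) (b(B, j) = -2 + (B + B*j)/(B*j + j) = -2 + (B + B*j)/(j + B*j))
(b(1/N(4, -2), -2) + 2)*s = ((1/(-2) - 2*(-2) - 1*(-2)/(-2))/((-2)*(1 + 1/(-2))) + 2)*(-130) = (-(-1/2 + 4 - 1*(-1/2)*(-2))/(2*(1 - 1/2)) + 2)*(-130) = (-(-1/2 + 4 - 1)/(2*1/2) + 2)*(-130) = (-1/2*2*5/2 + 2)*(-130) = (-5/2 + 2)*(-130) = -1/2*(-130) = 65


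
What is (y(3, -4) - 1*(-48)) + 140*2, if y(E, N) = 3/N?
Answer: 1309/4 ≈ 327.25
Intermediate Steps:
(y(3, -4) - 1*(-48)) + 140*2 = (3/(-4) - 1*(-48)) + 140*2 = (3*(-¼) + 48) + 280 = (-¾ + 48) + 280 = 189/4 + 280 = 1309/4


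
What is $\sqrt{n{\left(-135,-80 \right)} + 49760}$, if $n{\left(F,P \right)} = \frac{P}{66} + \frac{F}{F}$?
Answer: $\frac{\sqrt{54188409}}{33} \approx 223.07$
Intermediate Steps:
$n{\left(F,P \right)} = 1 + \frac{P}{66}$ ($n{\left(F,P \right)} = P \frac{1}{66} + 1 = \frac{P}{66} + 1 = 1 + \frac{P}{66}$)
$\sqrt{n{\left(-135,-80 \right)} + 49760} = \sqrt{\left(1 + \frac{1}{66} \left(-80\right)\right) + 49760} = \sqrt{\left(1 - \frac{40}{33}\right) + 49760} = \sqrt{- \frac{7}{33} + 49760} = \sqrt{\frac{1642073}{33}} = \frac{\sqrt{54188409}}{33}$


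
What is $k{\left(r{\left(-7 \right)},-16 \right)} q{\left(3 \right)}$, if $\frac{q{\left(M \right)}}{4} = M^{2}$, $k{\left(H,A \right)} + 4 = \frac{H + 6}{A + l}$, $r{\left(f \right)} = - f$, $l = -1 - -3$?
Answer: $- \frac{1242}{7} \approx -177.43$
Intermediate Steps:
$l = 2$ ($l = -1 + 3 = 2$)
$k{\left(H,A \right)} = -4 + \frac{6 + H}{2 + A}$ ($k{\left(H,A \right)} = -4 + \frac{H + 6}{A + 2} = -4 + \frac{6 + H}{2 + A}$)
$q{\left(M \right)} = 4 M^{2}$
$k{\left(r{\left(-7 \right)},-16 \right)} q{\left(3 \right)} = \frac{-2 - -7 - -64}{2 - 16} \cdot 4 \cdot 3^{2} = \frac{-2 + 7 + 64}{-14} \cdot 4 \cdot 9 = \left(- \frac{1}{14}\right) 69 \cdot 36 = \left(- \frac{69}{14}\right) 36 = - \frac{1242}{7}$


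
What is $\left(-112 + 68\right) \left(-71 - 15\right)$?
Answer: $3784$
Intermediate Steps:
$\left(-112 + 68\right) \left(-71 - 15\right) = - 44 \left(-71 - 15\right) = \left(-44\right) \left(-86\right) = 3784$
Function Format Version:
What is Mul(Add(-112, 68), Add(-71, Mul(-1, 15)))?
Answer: 3784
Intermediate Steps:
Mul(Add(-112, 68), Add(-71, Mul(-1, 15))) = Mul(-44, Add(-71, -15)) = Mul(-44, -86) = 3784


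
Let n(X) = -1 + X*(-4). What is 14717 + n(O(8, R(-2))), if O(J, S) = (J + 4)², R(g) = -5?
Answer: 14140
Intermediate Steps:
O(J, S) = (4 + J)²
n(X) = -1 - 4*X
14717 + n(O(8, R(-2))) = 14717 + (-1 - 4*(4 + 8)²) = 14717 + (-1 - 4*12²) = 14717 + (-1 - 4*144) = 14717 + (-1 - 576) = 14717 - 577 = 14140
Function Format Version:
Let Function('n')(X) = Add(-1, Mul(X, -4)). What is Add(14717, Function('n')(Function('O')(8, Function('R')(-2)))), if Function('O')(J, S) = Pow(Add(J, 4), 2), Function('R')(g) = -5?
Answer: 14140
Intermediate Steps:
Function('O')(J, S) = Pow(Add(4, J), 2)
Function('n')(X) = Add(-1, Mul(-4, X))
Add(14717, Function('n')(Function('O')(8, Function('R')(-2)))) = Add(14717, Add(-1, Mul(-4, Pow(Add(4, 8), 2)))) = Add(14717, Add(-1, Mul(-4, Pow(12, 2)))) = Add(14717, Add(-1, Mul(-4, 144))) = Add(14717, Add(-1, -576)) = Add(14717, -577) = 14140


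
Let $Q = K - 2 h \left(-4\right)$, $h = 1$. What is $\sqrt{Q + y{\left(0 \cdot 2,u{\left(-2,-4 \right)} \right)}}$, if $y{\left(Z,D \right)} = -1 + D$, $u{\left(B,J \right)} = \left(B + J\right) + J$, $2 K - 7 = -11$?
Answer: $3 i \sqrt{3} \approx 5.1962 i$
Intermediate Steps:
$K = -2$ ($K = \frac{7}{2} + \frac{1}{2} \left(-11\right) = \frac{7}{2} - \frac{11}{2} = -2$)
$u{\left(B,J \right)} = B + 2 J$
$Q = -16$ ($Q = - 2 \left(-2\right) 1 \left(-4\right) = - 2 \left(\left(-2\right) \left(-4\right)\right) = \left(-2\right) 8 = -16$)
$\sqrt{Q + y{\left(0 \cdot 2,u{\left(-2,-4 \right)} \right)}} = \sqrt{-16 + \left(-1 + \left(-2 + 2 \left(-4\right)\right)\right)} = \sqrt{-16 - 11} = \sqrt{-27} = 3 i \sqrt{3}$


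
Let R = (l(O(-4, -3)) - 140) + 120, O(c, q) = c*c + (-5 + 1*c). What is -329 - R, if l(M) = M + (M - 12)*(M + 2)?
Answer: -271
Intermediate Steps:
O(c, q) = -5 + c + c² (O(c, q) = c² + (-5 + c) = -5 + c + c²)
l(M) = M + (-12 + M)*(2 + M)
R = -58 (R = ((-24 + (-5 - 4 + (-4)²)² - 9*(-5 - 4 + (-4)²)) - 140) + 120 = ((-24 + (-5 - 4 + 16)² - 9*(-5 - 4 + 16)) - 140) + 120 = ((-24 + 7² - 9*7) - 140) + 120 = ((-24 + 49 - 63) - 140) + 120 = (-38 - 140) + 120 = -178 + 120 = -58)
-329 - R = -329 - 1*(-58) = -329 + 58 = -271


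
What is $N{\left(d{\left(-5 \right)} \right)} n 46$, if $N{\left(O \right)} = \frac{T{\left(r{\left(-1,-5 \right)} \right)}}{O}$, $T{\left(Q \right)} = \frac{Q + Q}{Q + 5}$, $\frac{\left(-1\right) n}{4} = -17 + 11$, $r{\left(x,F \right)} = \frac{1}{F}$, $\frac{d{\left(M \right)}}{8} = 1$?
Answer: $- \frac{23}{2} \approx -11.5$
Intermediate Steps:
$d{\left(M \right)} = 8$ ($d{\left(M \right)} = 8 \cdot 1 = 8$)
$n = 24$ ($n = - 4 \left(-17 + 11\right) = \left(-4\right) \left(-6\right) = 24$)
$T{\left(Q \right)} = \frac{2 Q}{5 + Q}$
$N{\left(O \right)} = - \frac{1}{12 O}$ ($N{\left(O \right)} = \frac{2 \frac{1}{-5} \frac{1}{5 + \frac{1}{-5}}}{O} = \frac{2 \left(- \frac{1}{5}\right) \frac{1}{5 - \frac{1}{5}}}{O} = \frac{2 \left(- \frac{1}{5}\right) \frac{1}{\frac{24}{5}}}{O} = \frac{2 \left(- \frac{1}{5}\right) \frac{5}{24}}{O} = - \frac{1}{12 O}$)
$N{\left(d{\left(-5 \right)} \right)} n 46 = - \frac{1}{12 \cdot 8} \cdot 24 \cdot 46 = \left(- \frac{1}{12}\right) \frac{1}{8} \cdot 24 \cdot 46 = \left(- \frac{1}{96}\right) 24 \cdot 46 = \left(- \frac{1}{4}\right) 46 = - \frac{23}{2}$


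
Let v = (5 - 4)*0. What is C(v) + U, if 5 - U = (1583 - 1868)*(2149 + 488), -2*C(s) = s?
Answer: 751550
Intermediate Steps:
v = 0 (v = 1*0 = 0)
C(s) = -s/2
U = 751550 (U = 5 - (1583 - 1868)*(2149 + 488) = 5 - (-285)*2637 = 5 - 1*(-751545) = 5 + 751545 = 751550)
C(v) + U = -½*0 + 751550 = 0 + 751550 = 751550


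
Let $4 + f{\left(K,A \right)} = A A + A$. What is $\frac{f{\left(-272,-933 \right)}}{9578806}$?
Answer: $\frac{434776}{4789403} \approx 0.090779$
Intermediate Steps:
$f{\left(K,A \right)} = -4 + A + A^{2}$ ($f{\left(K,A \right)} = -4 + \left(A A + A\right) = -4 + \left(A^{2} + A\right) = -4 + \left(A + A^{2}\right) = -4 + A + A^{2}$)
$\frac{f{\left(-272,-933 \right)}}{9578806} = \frac{-4 - 933 + \left(-933\right)^{2}}{9578806} = \left(-4 - 933 + 870489\right) \frac{1}{9578806} = 869552 \cdot \frac{1}{9578806} = \frac{434776}{4789403}$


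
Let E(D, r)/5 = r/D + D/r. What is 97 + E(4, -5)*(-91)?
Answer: 4119/4 ≈ 1029.8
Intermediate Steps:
E(D, r) = 5*D/r + 5*r/D (E(D, r) = 5*(r/D + D/r) = 5*(D/r + r/D) = 5*D/r + 5*r/D)
97 + E(4, -5)*(-91) = 97 + (5*4/(-5) + 5*(-5)/4)*(-91) = 97 + (5*4*(-⅕) + 5*(-5)*(¼))*(-91) = 97 + (-4 - 25/4)*(-91) = 97 - 41/4*(-91) = 97 + 3731/4 = 4119/4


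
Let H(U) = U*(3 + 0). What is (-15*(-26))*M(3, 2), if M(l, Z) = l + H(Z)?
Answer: 3510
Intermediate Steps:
H(U) = 3*U (H(U) = U*3 = 3*U)
M(l, Z) = l + 3*Z
(-15*(-26))*M(3, 2) = (-15*(-26))*(3 + 3*2) = 390*(3 + 6) = 390*9 = 3510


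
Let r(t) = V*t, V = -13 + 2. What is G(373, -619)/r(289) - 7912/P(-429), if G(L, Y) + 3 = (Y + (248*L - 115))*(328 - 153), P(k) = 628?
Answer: -13516943/2669 ≈ -5064.4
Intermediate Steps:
G(L, Y) = -20128 + 175*Y + 43400*L (G(L, Y) = -3 + (Y + (248*L - 115))*(328 - 153) = -3 + (Y + (-115 + 248*L))*175 = -3 + (-115 + Y + 248*L)*175 = -3 + (-20125 + 175*Y + 43400*L) = -20128 + 175*Y + 43400*L)
V = -11
r(t) = -11*t
G(373, -619)/r(289) - 7912/P(-429) = (-20128 + 175*(-619) + 43400*373)/((-11*289)) - 7912/628 = (-20128 - 108325 + 16188200)/(-3179) - 7912*1/628 = 16059747*(-1/3179) - 1978/157 = -85881/17 - 1978/157 = -13516943/2669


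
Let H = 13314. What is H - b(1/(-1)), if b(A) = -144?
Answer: 13458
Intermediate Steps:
H - b(1/(-1)) = 13314 - 1*(-144) = 13314 + 144 = 13458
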